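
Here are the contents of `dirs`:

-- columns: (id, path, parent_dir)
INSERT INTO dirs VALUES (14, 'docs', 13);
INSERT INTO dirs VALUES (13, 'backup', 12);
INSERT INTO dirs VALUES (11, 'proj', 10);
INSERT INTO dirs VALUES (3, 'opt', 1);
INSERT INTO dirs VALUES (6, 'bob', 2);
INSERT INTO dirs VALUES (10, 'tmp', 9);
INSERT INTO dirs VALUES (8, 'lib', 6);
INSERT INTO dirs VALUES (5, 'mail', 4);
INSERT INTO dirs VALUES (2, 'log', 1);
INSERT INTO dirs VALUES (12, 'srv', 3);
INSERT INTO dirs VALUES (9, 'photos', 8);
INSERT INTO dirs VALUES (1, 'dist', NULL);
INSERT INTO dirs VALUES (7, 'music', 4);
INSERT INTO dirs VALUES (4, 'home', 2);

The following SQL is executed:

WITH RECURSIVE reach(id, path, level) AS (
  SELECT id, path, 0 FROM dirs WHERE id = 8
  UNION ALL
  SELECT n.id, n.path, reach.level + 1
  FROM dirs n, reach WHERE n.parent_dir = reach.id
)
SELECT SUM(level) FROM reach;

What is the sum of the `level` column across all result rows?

Base: id=8 (lib) at level 0.
Iteration 1: rows with parent_dir in {8} -> photos (id 9, level 1).
Iteration 2: rows with parent_dir in {9} -> tmp (id 10, level 2).
Iteration 3: rows with parent_dir in {10} -> proj (id 11, level 3).
Iteration 4: no rows with parent_dir in {11}; recursion stops.
SUM(level) = 0 + 1 + 2 + 3 = 6.

6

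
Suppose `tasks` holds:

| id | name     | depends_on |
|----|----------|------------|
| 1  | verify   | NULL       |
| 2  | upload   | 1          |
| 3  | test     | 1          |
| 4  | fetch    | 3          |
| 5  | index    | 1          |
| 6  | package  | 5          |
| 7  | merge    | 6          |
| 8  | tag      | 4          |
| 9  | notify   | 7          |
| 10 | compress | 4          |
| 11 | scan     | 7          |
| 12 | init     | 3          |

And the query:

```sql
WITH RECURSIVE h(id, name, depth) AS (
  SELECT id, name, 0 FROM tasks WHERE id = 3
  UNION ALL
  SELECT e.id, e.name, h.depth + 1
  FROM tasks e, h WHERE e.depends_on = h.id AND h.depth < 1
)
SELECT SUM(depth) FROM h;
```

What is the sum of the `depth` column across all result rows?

2

Base: id=3 (test) at depth 0.
Iteration 1: rows with depends_on in {3} -> fetch (id 4, depth 1), init (id 12, depth 1).
Iteration 2: depth < 1 fails for all current rows; recursion stops.
SUM(depth) = 0 + 1 + 1 = 2.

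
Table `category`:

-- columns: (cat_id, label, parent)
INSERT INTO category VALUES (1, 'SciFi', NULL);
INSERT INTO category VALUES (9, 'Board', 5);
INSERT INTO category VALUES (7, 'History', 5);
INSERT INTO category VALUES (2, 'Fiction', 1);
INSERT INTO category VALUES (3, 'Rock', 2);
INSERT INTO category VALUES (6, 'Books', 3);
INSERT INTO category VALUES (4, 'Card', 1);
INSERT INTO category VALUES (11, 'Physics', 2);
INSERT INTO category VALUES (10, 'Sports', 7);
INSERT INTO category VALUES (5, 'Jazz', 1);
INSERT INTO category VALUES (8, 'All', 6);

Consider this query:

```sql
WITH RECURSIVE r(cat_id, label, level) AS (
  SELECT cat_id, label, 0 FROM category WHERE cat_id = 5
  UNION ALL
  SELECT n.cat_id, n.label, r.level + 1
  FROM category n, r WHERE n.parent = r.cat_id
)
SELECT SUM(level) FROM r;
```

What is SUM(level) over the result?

Base: cat_id=5 (Jazz) at level 0.
Iteration 1: rows with parent in {5} -> History (id 7, level 1), Board (id 9, level 1).
Iteration 2: rows with parent in {7,9} -> Sports (id 10, level 2).
Iteration 3: no rows with parent in {10}; recursion stops.
SUM(level) = 0 + 1 + 1 + 2 = 4.

4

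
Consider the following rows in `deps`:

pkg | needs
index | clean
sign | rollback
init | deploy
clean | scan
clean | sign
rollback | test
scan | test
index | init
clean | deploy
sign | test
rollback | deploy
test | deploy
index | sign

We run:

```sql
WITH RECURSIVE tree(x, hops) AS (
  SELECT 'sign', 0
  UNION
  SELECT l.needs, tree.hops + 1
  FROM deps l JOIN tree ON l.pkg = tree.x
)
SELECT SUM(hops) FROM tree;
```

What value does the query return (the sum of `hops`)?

9

Base: (sign, hops=0).
Iteration 1: edges from {sign} -> (rollback, hops=1), (test, hops=1).
Iteration 2: edges from {rollback,test} -> (deploy, hops=2), (test, hops=2). [UNION drops 1 duplicate row(s)]
Iteration 3: edges from {deploy,test} -> (deploy, hops=3).
Iteration 4: no outgoing edges from {deploy}; recursion stops.
SUM(hops) = 0 + 1 + 1 + 2 + 2 + 3 = 9.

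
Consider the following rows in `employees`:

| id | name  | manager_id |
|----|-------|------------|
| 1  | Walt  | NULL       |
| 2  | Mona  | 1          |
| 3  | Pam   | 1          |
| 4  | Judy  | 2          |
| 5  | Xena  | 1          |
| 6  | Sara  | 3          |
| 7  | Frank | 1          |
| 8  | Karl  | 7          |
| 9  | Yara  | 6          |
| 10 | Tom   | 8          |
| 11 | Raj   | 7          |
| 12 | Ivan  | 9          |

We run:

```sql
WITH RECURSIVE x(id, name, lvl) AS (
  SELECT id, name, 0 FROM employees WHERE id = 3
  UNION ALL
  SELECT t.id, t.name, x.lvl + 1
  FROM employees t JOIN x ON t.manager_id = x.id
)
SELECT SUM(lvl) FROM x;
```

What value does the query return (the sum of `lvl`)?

6

Base: id=3 (Pam) at lvl 0.
Iteration 1: rows with manager_id in {3} -> Sara (id 6, lvl 1).
Iteration 2: rows with manager_id in {6} -> Yara (id 9, lvl 2).
Iteration 3: rows with manager_id in {9} -> Ivan (id 12, lvl 3).
Iteration 4: no rows with manager_id in {12}; recursion stops.
SUM(lvl) = 0 + 1 + 2 + 3 = 6.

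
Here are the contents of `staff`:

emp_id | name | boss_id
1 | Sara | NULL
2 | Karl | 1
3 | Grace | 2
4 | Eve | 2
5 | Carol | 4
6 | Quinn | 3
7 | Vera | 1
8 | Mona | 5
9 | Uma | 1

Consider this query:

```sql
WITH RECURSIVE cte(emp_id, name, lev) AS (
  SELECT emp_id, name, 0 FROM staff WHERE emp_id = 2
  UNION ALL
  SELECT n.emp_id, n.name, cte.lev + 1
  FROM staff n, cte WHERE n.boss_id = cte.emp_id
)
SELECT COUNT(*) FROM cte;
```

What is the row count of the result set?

Base: emp_id=2 (Karl) at lev 0.
Iteration 1: rows with boss_id in {2} -> Grace (id 3, lev 1), Eve (id 4, lev 1).
Iteration 2: rows with boss_id in {3,4} -> Carol (id 5, lev 2), Quinn (id 6, lev 2).
Iteration 3: rows with boss_id in {5,6} -> Mona (id 8, lev 3).
Iteration 4: no rows with boss_id in {8}; recursion stops.
Total rows emitted: 6.

6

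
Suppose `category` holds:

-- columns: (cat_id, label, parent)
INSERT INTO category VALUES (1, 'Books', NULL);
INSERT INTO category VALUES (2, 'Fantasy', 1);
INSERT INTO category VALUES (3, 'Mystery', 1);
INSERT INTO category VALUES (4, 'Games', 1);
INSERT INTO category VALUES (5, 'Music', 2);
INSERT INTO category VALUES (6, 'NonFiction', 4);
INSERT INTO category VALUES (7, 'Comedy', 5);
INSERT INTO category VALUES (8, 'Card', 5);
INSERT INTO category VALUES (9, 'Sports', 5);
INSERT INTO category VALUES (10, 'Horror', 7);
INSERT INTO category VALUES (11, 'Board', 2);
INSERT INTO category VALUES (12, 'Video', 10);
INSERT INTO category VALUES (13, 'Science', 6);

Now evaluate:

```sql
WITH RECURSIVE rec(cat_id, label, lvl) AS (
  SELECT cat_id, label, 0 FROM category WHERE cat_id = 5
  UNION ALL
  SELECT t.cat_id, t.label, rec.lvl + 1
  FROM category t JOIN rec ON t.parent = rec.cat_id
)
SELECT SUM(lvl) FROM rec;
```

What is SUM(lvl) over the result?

8

Base: cat_id=5 (Music) at lvl 0.
Iteration 1: rows with parent in {5} -> Comedy (id 7, lvl 1), Card (id 8, lvl 1), Sports (id 9, lvl 1).
Iteration 2: rows with parent in {7,8,9} -> Horror (id 10, lvl 2).
Iteration 3: rows with parent in {10} -> Video (id 12, lvl 3).
Iteration 4: no rows with parent in {12}; recursion stops.
SUM(lvl) = 0 + 1 + 1 + 1 + 2 + 3 = 8.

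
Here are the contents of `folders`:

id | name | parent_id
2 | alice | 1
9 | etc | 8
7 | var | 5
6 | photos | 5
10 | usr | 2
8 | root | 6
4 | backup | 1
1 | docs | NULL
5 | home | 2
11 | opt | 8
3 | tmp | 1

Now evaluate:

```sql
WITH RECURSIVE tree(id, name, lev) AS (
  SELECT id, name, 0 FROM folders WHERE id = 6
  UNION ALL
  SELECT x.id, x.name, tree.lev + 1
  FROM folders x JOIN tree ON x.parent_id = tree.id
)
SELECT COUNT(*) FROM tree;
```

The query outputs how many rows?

Base: id=6 (photos) at lev 0.
Iteration 1: rows with parent_id in {6} -> root (id 8, lev 1).
Iteration 2: rows with parent_id in {8} -> etc (id 9, lev 2), opt (id 11, lev 2).
Iteration 3: no rows with parent_id in {9,11}; recursion stops.
Total rows emitted: 4.

4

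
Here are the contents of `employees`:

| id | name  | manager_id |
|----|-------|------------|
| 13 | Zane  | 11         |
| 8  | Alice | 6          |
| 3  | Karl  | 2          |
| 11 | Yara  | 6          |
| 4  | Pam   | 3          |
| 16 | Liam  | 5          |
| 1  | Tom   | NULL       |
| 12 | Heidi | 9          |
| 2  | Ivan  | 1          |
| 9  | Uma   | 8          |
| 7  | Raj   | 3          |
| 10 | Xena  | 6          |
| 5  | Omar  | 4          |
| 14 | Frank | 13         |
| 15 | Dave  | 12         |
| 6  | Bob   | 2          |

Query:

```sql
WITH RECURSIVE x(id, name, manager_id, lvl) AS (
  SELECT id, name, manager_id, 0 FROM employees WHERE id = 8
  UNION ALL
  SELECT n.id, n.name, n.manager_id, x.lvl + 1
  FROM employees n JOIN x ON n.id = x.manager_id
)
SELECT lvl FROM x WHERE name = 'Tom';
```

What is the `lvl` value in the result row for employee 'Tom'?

Base: id=8 (Alice), manager_id=6, lvl 0.
Iteration 1: join on id=6 -> Bob (id 6, manager_id=2, lvl 1).
Iteration 2: join on id=2 -> Ivan (id 2, manager_id=1, lvl 2).
Iteration 3: join on id=1 -> Tom (id 1, manager_id=NULL, lvl 3).
Iteration 4: manager_id is NULL; no match; recursion stops.

3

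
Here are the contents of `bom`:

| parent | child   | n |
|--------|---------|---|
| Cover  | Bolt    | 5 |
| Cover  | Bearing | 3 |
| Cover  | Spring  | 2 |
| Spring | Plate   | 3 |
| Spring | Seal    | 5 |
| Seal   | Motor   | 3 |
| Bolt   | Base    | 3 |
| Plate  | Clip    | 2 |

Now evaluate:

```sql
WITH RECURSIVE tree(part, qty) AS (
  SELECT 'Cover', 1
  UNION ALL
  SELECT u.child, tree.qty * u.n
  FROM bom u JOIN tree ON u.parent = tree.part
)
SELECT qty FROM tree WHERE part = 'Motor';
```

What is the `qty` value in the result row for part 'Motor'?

Base: (Cover, qty=1).
Iteration 1: components of {Cover} -> Bearing = 1*3 = 3, Bolt = 1*5 = 5, Spring = 1*2 = 2.
Iteration 2: components of {Bearing,Bolt,Spring} -> Base = 5*3 = 15, Plate = 2*3 = 6, Seal = 2*5 = 10.
Iteration 3: components of {Base,Plate,Seal} -> Clip = 6*2 = 12, Motor = 10*3 = 30.
Iteration 4: no further components; recursion stops.

30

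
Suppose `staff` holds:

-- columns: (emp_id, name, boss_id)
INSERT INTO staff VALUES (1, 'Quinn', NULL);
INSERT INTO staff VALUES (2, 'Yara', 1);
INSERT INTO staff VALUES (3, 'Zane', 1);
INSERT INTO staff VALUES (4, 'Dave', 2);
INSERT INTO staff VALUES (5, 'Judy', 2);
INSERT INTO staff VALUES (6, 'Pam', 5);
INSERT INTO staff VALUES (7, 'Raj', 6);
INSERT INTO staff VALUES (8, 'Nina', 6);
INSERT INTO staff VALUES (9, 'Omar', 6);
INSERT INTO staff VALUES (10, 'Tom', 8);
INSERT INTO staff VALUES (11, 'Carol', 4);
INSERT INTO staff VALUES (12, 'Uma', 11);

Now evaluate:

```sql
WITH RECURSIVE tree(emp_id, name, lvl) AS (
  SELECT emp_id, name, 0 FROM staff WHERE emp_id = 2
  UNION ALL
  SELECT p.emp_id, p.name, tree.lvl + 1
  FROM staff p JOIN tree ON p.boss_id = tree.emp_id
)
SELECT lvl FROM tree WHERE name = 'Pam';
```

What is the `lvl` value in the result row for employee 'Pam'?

Base: emp_id=2 (Yara) at lvl 0.
Iteration 1: rows with boss_id in {2} -> Dave (id 4, lvl 1), Judy (id 5, lvl 1).
Iteration 2: rows with boss_id in {4,5} -> Pam (id 6, lvl 2), Carol (id 11, lvl 2).
Iteration 3: rows with boss_id in {6,11} -> Raj (id 7, lvl 3), Nina (id 8, lvl 3), Omar (id 9, lvl 3), Uma (id 12, lvl 3).
Iteration 4: rows with boss_id in {7,8,9,12} -> Tom (id 10, lvl 4).
Iteration 5: no rows with boss_id in {10}; recursion stops.

2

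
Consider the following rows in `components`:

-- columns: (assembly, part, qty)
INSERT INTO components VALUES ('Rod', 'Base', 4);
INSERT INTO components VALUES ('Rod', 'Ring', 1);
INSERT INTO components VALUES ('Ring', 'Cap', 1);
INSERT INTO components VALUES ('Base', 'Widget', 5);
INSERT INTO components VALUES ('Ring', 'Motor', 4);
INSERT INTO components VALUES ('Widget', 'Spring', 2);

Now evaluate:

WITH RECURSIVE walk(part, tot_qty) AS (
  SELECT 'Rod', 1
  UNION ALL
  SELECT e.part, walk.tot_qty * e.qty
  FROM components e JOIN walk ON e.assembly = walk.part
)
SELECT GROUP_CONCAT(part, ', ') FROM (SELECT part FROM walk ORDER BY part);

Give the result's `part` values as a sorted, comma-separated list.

Base: (Rod, tot_qty=1).
Iteration 1: components of {Rod} -> Base = 1*4 = 4, Ring = 1*1 = 1.
Iteration 2: components of {Base,Ring} -> Cap = 1*1 = 1, Motor = 1*4 = 4, Widget = 4*5 = 20.
Iteration 3: components of {Cap,Motor,Widget} -> Spring = 20*2 = 40.
Iteration 4: no further components; recursion stops.

Base, Cap, Motor, Ring, Rod, Spring, Widget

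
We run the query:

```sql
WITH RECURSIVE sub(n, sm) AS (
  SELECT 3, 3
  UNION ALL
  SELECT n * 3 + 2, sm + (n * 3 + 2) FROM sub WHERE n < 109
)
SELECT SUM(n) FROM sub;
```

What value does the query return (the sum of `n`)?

Base: n=3, sm=3.
Iteration 1: 3 < 109 holds -> n = 3 * 3 + 2 = 11, sm = 3 + 11 = 14.
Iteration 2: 11 < 109 holds -> n = 11 * 3 + 2 = 35, sm = 14 + 35 = 49.
Iteration 3: 35 < 109 holds -> n = 35 * 3 + 2 = 107, sm = 49 + 107 = 156.
Iteration 4: 107 < 109 holds -> n = 107 * 3 + 2 = 323, sm = 156 + 323 = 479.
Iteration 5: 323 < 109 fails; recursion stops.
SUM(n) = 3 + 11 + 35 + 107 + 323 = 479.

479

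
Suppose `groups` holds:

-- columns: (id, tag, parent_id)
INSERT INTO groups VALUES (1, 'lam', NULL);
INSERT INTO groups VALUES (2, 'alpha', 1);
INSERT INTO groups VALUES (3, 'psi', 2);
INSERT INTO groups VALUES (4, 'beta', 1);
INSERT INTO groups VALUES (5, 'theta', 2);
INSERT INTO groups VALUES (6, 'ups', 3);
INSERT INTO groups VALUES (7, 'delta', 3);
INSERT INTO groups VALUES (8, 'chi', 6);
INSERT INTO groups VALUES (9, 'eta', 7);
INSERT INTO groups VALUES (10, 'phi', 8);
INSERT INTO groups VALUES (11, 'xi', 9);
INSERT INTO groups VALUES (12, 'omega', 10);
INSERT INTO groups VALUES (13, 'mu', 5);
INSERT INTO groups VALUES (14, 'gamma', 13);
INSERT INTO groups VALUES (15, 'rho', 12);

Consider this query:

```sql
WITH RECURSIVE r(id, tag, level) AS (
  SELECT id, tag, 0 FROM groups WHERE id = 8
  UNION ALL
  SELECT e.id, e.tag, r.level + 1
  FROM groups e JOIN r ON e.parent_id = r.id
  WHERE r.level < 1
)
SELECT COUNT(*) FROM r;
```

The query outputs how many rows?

Base: id=8 (chi) at level 0.
Iteration 1: rows with parent_id in {8} -> phi (id 10, level 1).
Iteration 2: level < 1 fails for all current rows; recursion stops.
Total rows emitted: 2.

2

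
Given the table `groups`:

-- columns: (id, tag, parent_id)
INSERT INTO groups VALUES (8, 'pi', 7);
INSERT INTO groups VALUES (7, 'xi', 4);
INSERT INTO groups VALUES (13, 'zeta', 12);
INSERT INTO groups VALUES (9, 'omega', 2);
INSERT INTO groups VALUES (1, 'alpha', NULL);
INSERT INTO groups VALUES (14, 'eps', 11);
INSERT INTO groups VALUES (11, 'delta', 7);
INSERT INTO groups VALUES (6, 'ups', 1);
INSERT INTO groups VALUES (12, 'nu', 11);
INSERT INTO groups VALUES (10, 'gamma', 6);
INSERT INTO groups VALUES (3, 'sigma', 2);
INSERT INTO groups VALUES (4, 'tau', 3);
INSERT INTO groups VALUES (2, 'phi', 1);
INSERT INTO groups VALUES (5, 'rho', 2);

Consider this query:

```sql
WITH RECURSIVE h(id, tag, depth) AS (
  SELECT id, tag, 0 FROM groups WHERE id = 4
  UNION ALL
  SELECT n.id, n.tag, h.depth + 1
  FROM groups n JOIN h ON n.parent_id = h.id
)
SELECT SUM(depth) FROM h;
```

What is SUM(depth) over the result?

Base: id=4 (tau) at depth 0.
Iteration 1: rows with parent_id in {4} -> xi (id 7, depth 1).
Iteration 2: rows with parent_id in {7} -> pi (id 8, depth 2), delta (id 11, depth 2).
Iteration 3: rows with parent_id in {8,11} -> nu (id 12, depth 3), eps (id 14, depth 3).
Iteration 4: rows with parent_id in {12,14} -> zeta (id 13, depth 4).
Iteration 5: no rows with parent_id in {13}; recursion stops.
SUM(depth) = 0 + 1 + 2 + 2 + 3 + 3 + 4 = 15.

15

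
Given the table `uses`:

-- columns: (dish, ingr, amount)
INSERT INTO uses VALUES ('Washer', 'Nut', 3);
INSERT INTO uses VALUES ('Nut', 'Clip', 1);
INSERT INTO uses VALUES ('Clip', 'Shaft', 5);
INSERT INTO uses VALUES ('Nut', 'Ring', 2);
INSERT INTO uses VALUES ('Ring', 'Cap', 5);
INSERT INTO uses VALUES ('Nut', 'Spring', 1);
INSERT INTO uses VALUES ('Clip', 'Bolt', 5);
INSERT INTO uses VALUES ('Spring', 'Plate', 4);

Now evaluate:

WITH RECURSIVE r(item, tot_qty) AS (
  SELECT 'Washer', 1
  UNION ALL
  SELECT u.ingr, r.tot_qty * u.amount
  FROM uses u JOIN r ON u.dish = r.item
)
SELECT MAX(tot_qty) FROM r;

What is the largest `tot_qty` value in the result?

30

Base: (Washer, tot_qty=1).
Iteration 1: components of {Washer} -> Nut = 1*3 = 3.
Iteration 2: components of {Nut} -> Clip = 3*1 = 3, Ring = 3*2 = 6, Spring = 3*1 = 3.
Iteration 3: components of {Clip,Ring,Spring} -> Bolt = 3*5 = 15, Cap = 6*5 = 30, Plate = 3*4 = 12, Shaft = 3*5 = 15.
Iteration 4: no further components; recursion stops.
tot_qty values: 1, 3, 3, 6, 3, 15, 15, 30, 12; the maximum is 30.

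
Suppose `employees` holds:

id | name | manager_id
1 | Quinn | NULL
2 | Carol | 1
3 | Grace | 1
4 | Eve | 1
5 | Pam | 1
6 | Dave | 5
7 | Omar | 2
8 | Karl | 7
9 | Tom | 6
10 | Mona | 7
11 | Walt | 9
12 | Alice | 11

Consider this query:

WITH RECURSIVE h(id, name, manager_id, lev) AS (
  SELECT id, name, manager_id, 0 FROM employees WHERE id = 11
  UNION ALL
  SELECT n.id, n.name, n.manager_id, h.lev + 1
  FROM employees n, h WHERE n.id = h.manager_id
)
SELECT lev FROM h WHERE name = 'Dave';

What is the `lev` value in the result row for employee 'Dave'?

Base: id=11 (Walt), manager_id=9, lev 0.
Iteration 1: join on id=9 -> Tom (id 9, manager_id=6, lev 1).
Iteration 2: join on id=6 -> Dave (id 6, manager_id=5, lev 2).
Iteration 3: join on id=5 -> Pam (id 5, manager_id=1, lev 3).
Iteration 4: join on id=1 -> Quinn (id 1, manager_id=NULL, lev 4).
Iteration 5: manager_id is NULL; no match; recursion stops.

2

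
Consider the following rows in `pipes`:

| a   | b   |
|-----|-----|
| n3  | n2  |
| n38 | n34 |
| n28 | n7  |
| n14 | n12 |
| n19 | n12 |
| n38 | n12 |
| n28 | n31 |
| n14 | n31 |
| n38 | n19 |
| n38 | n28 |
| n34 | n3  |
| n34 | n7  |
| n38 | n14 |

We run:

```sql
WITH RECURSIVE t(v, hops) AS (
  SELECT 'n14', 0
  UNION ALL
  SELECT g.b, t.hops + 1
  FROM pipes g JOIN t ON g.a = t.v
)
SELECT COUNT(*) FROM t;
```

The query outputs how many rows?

Base: (n14, hops=0).
Iteration 1: edges from {n14} -> (n12, hops=1), (n31, hops=1).
Iteration 2: no outgoing edges from {n12,n31}; recursion stops.
Total rows emitted: 3.

3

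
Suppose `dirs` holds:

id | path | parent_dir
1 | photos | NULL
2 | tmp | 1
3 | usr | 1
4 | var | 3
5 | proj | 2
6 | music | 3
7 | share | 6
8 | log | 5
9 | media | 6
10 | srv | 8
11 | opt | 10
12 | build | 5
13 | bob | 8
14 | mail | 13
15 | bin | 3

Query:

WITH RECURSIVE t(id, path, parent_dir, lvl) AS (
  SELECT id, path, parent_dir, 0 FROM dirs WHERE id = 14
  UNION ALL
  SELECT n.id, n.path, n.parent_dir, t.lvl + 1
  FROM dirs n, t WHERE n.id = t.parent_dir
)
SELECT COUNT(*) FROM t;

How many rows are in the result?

Base: id=14 (mail), parent_dir=13, lvl 0.
Iteration 1: join on id=13 -> bob (id 13, parent_dir=8, lvl 1).
Iteration 2: join on id=8 -> log (id 8, parent_dir=5, lvl 2).
Iteration 3: join on id=5 -> proj (id 5, parent_dir=2, lvl 3).
Iteration 4: join on id=2 -> tmp (id 2, parent_dir=1, lvl 4).
Iteration 5: join on id=1 -> photos (id 1, parent_dir=NULL, lvl 5).
Iteration 6: parent_dir is NULL; no match; recursion stops.
Total rows emitted: 6.

6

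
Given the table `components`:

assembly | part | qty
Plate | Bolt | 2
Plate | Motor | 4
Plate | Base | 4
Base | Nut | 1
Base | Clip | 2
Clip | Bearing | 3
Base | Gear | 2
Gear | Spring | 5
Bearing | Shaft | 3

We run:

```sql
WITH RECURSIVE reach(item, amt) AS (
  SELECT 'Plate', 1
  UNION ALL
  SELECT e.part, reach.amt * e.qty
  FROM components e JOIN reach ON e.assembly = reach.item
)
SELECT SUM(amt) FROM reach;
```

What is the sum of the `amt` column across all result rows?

167

Base: (Plate, amt=1).
Iteration 1: components of {Plate} -> Base = 1*4 = 4, Bolt = 1*2 = 2, Motor = 1*4 = 4.
Iteration 2: components of {Base,Bolt,Motor} -> Clip = 4*2 = 8, Gear = 4*2 = 8, Nut = 4*1 = 4.
Iteration 3: components of {Clip,Gear,Nut} -> Bearing = 8*3 = 24, Spring = 8*5 = 40.
Iteration 4: components of {Bearing,Spring} -> Shaft = 24*3 = 72.
Iteration 5: no further components; recursion stops.
SUM(amt) = 1 + 2 + 4 + 4 + 4 + 8 + 8 + 24 + 40 + 72 = 167.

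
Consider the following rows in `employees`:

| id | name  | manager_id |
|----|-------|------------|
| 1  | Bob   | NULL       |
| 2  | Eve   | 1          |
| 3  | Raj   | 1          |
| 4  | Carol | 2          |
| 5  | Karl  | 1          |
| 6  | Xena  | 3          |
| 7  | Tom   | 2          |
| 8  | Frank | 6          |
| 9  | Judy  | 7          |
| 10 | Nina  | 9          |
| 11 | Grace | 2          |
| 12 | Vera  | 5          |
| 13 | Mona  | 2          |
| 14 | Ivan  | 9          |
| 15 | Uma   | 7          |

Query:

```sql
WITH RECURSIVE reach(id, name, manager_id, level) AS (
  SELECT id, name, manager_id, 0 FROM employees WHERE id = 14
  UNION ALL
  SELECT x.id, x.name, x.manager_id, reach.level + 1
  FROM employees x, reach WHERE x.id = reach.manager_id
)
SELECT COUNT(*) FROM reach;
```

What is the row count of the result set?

Base: id=14 (Ivan), manager_id=9, level 0.
Iteration 1: join on id=9 -> Judy (id 9, manager_id=7, level 1).
Iteration 2: join on id=7 -> Tom (id 7, manager_id=2, level 2).
Iteration 3: join on id=2 -> Eve (id 2, manager_id=1, level 3).
Iteration 4: join on id=1 -> Bob (id 1, manager_id=NULL, level 4).
Iteration 5: manager_id is NULL; no match; recursion stops.
Total rows emitted: 5.

5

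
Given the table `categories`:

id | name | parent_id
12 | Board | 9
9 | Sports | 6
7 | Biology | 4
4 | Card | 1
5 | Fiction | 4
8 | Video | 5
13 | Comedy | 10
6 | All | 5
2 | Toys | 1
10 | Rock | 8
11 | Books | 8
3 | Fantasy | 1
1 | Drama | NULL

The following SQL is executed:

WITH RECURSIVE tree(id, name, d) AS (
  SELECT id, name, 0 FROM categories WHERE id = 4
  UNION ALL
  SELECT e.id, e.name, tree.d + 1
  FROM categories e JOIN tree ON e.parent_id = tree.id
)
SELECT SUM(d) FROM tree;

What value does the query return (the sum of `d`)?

Base: id=4 (Card) at d 0.
Iteration 1: rows with parent_id in {4} -> Fiction (id 5, d 1), Biology (id 7, d 1).
Iteration 2: rows with parent_id in {5,7} -> All (id 6, d 2), Video (id 8, d 2).
Iteration 3: rows with parent_id in {6,8} -> Sports (id 9, d 3), Rock (id 10, d 3), Books (id 11, d 3).
Iteration 4: rows with parent_id in {9,10,11} -> Board (id 12, d 4), Comedy (id 13, d 4).
Iteration 5: no rows with parent_id in {12,13}; recursion stops.
SUM(d) = 0 + 1 + 1 + 2 + 2 + 3 + 3 + 3 + 4 + 4 = 23.

23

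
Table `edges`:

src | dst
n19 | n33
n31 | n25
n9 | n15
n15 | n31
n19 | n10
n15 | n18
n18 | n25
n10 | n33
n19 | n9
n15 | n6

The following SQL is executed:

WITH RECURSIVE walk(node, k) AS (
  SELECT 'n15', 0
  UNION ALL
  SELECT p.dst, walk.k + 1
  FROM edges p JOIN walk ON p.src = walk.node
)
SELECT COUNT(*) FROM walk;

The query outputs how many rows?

Base: (n15, k=0).
Iteration 1: edges from {n15} -> (n18, k=1), (n31, k=1), (n6, k=1).
Iteration 2: edges from {n18,n31,n6} -> (n25, k=2) x2. [UNION ALL keeps all 2 new rows, including repeats]
Iteration 3: no outgoing edges from {n25}; recursion stops.
Total rows emitted: 6.

6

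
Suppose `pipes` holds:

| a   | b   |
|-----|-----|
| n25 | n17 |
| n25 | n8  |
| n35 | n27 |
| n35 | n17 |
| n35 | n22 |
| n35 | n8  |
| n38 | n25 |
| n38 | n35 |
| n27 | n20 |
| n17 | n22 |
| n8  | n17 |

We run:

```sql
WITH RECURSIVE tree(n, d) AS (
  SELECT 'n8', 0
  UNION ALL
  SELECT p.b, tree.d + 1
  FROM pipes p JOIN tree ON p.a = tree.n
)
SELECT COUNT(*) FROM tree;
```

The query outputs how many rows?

3

Base: (n8, d=0).
Iteration 1: edges from {n8} -> (n17, d=1).
Iteration 2: edges from {n17} -> (n22, d=2).
Iteration 3: no outgoing edges from {n22}; recursion stops.
Total rows emitted: 3.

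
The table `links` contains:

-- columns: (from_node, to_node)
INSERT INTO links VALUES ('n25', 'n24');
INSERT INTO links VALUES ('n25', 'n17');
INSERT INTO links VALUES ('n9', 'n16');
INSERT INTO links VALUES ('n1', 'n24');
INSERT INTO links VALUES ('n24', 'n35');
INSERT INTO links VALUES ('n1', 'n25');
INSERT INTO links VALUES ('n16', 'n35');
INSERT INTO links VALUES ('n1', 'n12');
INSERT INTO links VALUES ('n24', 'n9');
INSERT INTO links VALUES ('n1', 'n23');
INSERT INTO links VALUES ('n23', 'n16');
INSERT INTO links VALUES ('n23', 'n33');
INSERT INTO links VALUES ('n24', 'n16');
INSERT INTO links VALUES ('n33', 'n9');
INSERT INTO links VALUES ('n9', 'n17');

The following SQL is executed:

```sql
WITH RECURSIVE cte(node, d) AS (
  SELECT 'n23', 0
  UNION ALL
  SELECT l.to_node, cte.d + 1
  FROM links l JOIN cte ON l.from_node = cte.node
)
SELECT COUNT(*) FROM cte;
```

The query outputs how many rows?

Base: (n23, d=0).
Iteration 1: edges from {n23} -> (n16, d=1), (n33, d=1).
Iteration 2: edges from {n16,n33} -> (n35, d=2), (n9, d=2).
Iteration 3: edges from {n35,n9} -> (n16, d=3), (n17, d=3).
Iteration 4: edges from {n16,n17} -> (n35, d=4).
Iteration 5: no outgoing edges from {n35}; recursion stops.
Total rows emitted: 8.

8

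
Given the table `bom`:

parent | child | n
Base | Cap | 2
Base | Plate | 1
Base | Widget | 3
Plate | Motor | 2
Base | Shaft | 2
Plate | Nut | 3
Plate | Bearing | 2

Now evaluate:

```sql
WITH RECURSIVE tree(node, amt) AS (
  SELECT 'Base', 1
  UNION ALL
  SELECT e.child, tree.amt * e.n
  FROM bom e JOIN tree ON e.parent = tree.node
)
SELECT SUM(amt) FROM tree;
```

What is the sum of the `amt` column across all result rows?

16

Base: (Base, amt=1).
Iteration 1: components of {Base} -> Cap = 1*2 = 2, Plate = 1*1 = 1, Shaft = 1*2 = 2, Widget = 1*3 = 3.
Iteration 2: components of {Cap,Plate,Shaft,Widget} -> Bearing = 1*2 = 2, Motor = 1*2 = 2, Nut = 1*3 = 3.
Iteration 3: no further components; recursion stops.
SUM(amt) = 1 + 2 + 1 + 3 + 2 + 2 + 3 + 2 = 16.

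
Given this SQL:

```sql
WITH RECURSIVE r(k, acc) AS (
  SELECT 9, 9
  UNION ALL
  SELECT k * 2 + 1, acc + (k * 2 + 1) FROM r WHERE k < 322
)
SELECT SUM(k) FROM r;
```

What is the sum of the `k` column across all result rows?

1263

Base: k=9, acc=9.
Iteration 1: 9 < 322 holds -> k = 9 * 2 + 1 = 19, acc = 9 + 19 = 28.
Iteration 2: 19 < 322 holds -> k = 19 * 2 + 1 = 39, acc = 28 + 39 = 67.
Iteration 3: 39 < 322 holds -> k = 39 * 2 + 1 = 79, acc = 67 + 79 = 146.
Iteration 4: 79 < 322 holds -> k = 79 * 2 + 1 = 159, acc = 146 + 159 = 305.
Iteration 5: 159 < 322 holds -> k = 159 * 2 + 1 = 319, acc = 305 + 319 = 624.
Iteration 6: 319 < 322 holds -> k = 319 * 2 + 1 = 639, acc = 624 + 639 = 1263.
Iteration 7: 639 < 322 fails; recursion stops.
SUM(k) = 9 + 19 + 39 + 79 + 159 + 319 + 639 = 1263.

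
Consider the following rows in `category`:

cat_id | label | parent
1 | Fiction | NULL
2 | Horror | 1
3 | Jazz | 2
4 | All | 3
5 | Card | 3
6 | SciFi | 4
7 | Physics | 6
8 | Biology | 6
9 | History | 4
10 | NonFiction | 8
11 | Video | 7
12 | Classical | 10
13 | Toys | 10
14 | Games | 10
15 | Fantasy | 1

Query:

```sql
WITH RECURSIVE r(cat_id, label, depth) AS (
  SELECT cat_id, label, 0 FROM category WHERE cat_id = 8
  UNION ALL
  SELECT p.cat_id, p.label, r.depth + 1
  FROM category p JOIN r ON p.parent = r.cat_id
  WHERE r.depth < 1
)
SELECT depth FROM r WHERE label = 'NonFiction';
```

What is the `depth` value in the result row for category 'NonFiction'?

Base: cat_id=8 (Biology) at depth 0.
Iteration 1: rows with parent in {8} -> NonFiction (id 10, depth 1).
Iteration 2: depth < 1 fails for all current rows; recursion stops.

1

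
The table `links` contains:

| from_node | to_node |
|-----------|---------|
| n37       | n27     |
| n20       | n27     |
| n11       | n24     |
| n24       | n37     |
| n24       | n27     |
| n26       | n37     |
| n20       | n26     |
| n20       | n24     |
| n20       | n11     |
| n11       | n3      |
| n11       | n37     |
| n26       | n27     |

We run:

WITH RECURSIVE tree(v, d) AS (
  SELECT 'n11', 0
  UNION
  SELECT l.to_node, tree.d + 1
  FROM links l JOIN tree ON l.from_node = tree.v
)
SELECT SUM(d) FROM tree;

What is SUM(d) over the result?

10

Base: (n11, d=0).
Iteration 1: edges from {n11} -> (n24, d=1), (n3, d=1), (n37, d=1).
Iteration 2: edges from {n24,n3,n37} -> (n27, d=2), (n37, d=2). [UNION drops 1 duplicate row(s)]
Iteration 3: edges from {n27,n37} -> (n27, d=3).
Iteration 4: no outgoing edges from {n27}; recursion stops.
SUM(d) = 0 + 1 + 1 + 1 + 2 + 2 + 3 = 10.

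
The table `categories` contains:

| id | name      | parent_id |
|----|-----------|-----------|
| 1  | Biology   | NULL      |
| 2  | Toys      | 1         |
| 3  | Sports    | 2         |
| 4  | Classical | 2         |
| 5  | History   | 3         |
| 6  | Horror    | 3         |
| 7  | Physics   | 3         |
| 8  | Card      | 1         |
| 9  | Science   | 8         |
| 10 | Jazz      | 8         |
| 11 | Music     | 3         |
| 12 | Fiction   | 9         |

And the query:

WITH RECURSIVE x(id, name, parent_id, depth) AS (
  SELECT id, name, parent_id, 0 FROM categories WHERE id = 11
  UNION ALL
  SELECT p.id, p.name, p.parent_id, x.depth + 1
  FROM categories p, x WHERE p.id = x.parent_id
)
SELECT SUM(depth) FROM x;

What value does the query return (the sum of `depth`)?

Base: id=11 (Music), parent_id=3, depth 0.
Iteration 1: join on id=3 -> Sports (id 3, parent_id=2, depth 1).
Iteration 2: join on id=2 -> Toys (id 2, parent_id=1, depth 2).
Iteration 3: join on id=1 -> Biology (id 1, parent_id=NULL, depth 3).
Iteration 4: parent_id is NULL; no match; recursion stops.
SUM(depth) = 0 + 1 + 2 + 3 = 6.

6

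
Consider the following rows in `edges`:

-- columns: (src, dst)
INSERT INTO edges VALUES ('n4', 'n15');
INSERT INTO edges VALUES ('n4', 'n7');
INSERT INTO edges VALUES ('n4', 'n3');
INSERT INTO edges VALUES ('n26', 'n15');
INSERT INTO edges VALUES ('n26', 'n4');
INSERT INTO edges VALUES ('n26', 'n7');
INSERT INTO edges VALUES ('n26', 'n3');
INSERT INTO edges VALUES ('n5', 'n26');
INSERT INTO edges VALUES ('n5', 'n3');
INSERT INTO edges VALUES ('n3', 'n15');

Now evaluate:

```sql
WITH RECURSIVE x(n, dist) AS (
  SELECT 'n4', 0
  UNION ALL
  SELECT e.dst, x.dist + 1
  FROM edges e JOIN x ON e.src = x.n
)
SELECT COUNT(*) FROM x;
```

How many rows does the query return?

5

Base: (n4, dist=0).
Iteration 1: edges from {n4} -> (n15, dist=1), (n3, dist=1), (n7, dist=1).
Iteration 2: edges from {n15,n3,n7} -> (n15, dist=2).
Iteration 3: no outgoing edges from {n15}; recursion stops.
Total rows emitted: 5.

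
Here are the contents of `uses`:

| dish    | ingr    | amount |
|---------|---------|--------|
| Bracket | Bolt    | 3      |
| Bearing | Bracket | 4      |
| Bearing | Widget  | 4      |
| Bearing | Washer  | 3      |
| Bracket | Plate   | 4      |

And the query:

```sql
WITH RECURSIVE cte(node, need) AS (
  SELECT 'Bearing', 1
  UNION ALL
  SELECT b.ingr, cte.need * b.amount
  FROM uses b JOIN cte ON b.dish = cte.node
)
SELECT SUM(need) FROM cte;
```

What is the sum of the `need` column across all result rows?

40

Base: (Bearing, need=1).
Iteration 1: components of {Bearing} -> Bracket = 1*4 = 4, Washer = 1*3 = 3, Widget = 1*4 = 4.
Iteration 2: components of {Bracket,Washer,Widget} -> Bolt = 4*3 = 12, Plate = 4*4 = 16.
Iteration 3: no further components; recursion stops.
SUM(need) = 1 + 4 + 3 + 4 + 16 + 12 = 40.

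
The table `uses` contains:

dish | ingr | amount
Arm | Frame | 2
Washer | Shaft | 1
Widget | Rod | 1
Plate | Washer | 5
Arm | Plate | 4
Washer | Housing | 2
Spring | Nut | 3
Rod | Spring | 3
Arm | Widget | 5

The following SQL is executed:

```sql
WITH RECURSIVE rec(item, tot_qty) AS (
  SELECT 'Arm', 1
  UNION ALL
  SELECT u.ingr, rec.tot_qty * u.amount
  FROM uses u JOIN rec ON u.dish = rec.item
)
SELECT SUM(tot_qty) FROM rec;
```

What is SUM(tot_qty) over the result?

157

Base: (Arm, tot_qty=1).
Iteration 1: components of {Arm} -> Frame = 1*2 = 2, Plate = 1*4 = 4, Widget = 1*5 = 5.
Iteration 2: components of {Frame,Plate,Widget} -> Rod = 5*1 = 5, Washer = 4*5 = 20.
Iteration 3: components of {Rod,Washer} -> Housing = 20*2 = 40, Shaft = 20*1 = 20, Spring = 5*3 = 15.
Iteration 4: components of {Housing,Shaft,Spring} -> Nut = 15*3 = 45.
Iteration 5: no further components; recursion stops.
SUM(tot_qty) = 1 + 5 + 4 + 2 + 5 + 20 + 15 + 40 + 20 + 45 = 157.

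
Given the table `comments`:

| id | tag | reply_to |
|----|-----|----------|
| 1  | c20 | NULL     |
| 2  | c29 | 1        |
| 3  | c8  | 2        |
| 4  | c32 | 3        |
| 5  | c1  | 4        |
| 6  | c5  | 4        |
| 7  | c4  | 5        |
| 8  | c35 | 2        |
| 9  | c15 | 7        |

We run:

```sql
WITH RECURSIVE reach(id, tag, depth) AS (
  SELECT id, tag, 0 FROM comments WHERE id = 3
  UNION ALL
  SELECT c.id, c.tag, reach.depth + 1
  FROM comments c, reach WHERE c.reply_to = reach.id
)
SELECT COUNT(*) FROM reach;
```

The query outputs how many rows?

Base: id=3 (c8) at depth 0.
Iteration 1: rows with reply_to in {3} -> c32 (id 4, depth 1).
Iteration 2: rows with reply_to in {4} -> c1 (id 5, depth 2), c5 (id 6, depth 2).
Iteration 3: rows with reply_to in {5,6} -> c4 (id 7, depth 3).
Iteration 4: rows with reply_to in {7} -> c15 (id 9, depth 4).
Iteration 5: no rows with reply_to in {9}; recursion stops.
Total rows emitted: 6.

6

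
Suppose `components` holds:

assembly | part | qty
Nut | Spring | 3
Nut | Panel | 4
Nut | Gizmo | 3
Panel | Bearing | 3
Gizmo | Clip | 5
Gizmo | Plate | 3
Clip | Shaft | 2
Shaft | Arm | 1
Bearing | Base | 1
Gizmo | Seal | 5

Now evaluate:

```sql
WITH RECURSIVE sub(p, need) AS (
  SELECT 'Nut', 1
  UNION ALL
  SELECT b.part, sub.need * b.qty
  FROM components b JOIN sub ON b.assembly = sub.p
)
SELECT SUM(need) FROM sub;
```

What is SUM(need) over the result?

134

Base: (Nut, need=1).
Iteration 1: components of {Nut} -> Gizmo = 1*3 = 3, Panel = 1*4 = 4, Spring = 1*3 = 3.
Iteration 2: components of {Gizmo,Panel,Spring} -> Bearing = 4*3 = 12, Clip = 3*5 = 15, Plate = 3*3 = 9, Seal = 3*5 = 15.
Iteration 3: components of {Bearing,Clip,Plate,Seal} -> Base = 12*1 = 12, Shaft = 15*2 = 30.
Iteration 4: components of {Base,Shaft} -> Arm = 30*1 = 30.
Iteration 5: no further components; recursion stops.
SUM(need) = 1 + 3 + 4 + 3 + 12 + 15 + 9 + 15 + 12 + 30 + 30 = 134.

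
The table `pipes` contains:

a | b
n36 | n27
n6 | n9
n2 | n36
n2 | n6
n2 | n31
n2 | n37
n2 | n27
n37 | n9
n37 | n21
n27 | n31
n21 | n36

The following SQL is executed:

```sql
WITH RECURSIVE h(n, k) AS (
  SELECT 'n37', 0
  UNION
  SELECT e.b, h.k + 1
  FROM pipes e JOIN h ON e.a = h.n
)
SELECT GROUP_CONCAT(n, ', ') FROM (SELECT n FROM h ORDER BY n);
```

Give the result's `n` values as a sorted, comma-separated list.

n21, n27, n31, n36, n37, n9

Base: (n37, k=0).
Iteration 1: edges from {n37} -> (n21, k=1), (n9, k=1).
Iteration 2: edges from {n21,n9} -> (n36, k=2).
Iteration 3: edges from {n36} -> (n27, k=3).
Iteration 4: edges from {n27} -> (n31, k=4).
Iteration 5: no outgoing edges from {n31}; recursion stops.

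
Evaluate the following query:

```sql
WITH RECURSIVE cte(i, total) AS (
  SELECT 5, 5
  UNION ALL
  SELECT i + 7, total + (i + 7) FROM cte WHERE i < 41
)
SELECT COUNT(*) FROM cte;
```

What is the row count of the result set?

7

Base: i=5, total=5.
Iteration 1: 5 < 41 holds -> i = 5 + 7 = 12, total = 5 + 12 = 17.
Iteration 2: 12 < 41 holds -> i = 12 + 7 = 19, total = 17 + 19 = 36.
Iteration 3: 19 < 41 holds -> i = 19 + 7 = 26, total = 36 + 26 = 62.
Iteration 4: 26 < 41 holds -> i = 26 + 7 = 33, total = 62 + 33 = 95.
Iteration 5: 33 < 41 holds -> i = 33 + 7 = 40, total = 95 + 40 = 135.
Iteration 6: 40 < 41 holds -> i = 40 + 7 = 47, total = 135 + 47 = 182.
Iteration 7: 47 < 41 fails; recursion stops.
Total rows emitted: 7.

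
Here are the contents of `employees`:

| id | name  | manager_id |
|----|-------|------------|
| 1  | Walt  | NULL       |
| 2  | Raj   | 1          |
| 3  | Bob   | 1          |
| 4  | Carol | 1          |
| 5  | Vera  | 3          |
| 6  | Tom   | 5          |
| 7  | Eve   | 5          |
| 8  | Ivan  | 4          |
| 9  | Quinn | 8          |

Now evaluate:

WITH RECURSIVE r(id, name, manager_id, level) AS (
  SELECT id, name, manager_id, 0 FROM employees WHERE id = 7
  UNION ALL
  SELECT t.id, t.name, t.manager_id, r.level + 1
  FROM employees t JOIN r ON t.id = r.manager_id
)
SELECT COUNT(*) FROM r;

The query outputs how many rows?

4

Base: id=7 (Eve), manager_id=5, level 0.
Iteration 1: join on id=5 -> Vera (id 5, manager_id=3, level 1).
Iteration 2: join on id=3 -> Bob (id 3, manager_id=1, level 2).
Iteration 3: join on id=1 -> Walt (id 1, manager_id=NULL, level 3).
Iteration 4: manager_id is NULL; no match; recursion stops.
Total rows emitted: 4.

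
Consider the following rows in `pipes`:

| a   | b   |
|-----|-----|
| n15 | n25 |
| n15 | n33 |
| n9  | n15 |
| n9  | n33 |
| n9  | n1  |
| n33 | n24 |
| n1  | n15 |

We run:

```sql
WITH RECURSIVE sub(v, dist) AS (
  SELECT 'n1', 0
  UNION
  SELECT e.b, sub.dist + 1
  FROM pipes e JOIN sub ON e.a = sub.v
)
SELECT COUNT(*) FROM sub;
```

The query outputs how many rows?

5

Base: (n1, dist=0).
Iteration 1: edges from {n1} -> (n15, dist=1).
Iteration 2: edges from {n15} -> (n25, dist=2), (n33, dist=2).
Iteration 3: edges from {n25,n33} -> (n24, dist=3).
Iteration 4: no outgoing edges from {n24}; recursion stops.
Total rows emitted: 5.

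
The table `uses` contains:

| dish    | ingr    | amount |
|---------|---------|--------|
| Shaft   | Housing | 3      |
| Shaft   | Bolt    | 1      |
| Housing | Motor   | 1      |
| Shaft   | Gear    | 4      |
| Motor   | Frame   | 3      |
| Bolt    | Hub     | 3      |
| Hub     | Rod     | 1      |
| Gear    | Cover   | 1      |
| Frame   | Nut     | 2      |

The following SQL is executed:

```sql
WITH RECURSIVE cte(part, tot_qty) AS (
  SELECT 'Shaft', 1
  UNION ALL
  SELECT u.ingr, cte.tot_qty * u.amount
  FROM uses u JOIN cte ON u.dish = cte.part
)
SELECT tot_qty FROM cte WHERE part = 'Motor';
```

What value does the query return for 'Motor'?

3

Base: (Shaft, tot_qty=1).
Iteration 1: components of {Shaft} -> Bolt = 1*1 = 1, Gear = 1*4 = 4, Housing = 1*3 = 3.
Iteration 2: components of {Bolt,Gear,Housing} -> Cover = 4*1 = 4, Hub = 1*3 = 3, Motor = 3*1 = 3.
Iteration 3: components of {Cover,Hub,Motor} -> Frame = 3*3 = 9, Rod = 3*1 = 3.
Iteration 4: components of {Frame,Rod} -> Nut = 9*2 = 18.
Iteration 5: no further components; recursion stops.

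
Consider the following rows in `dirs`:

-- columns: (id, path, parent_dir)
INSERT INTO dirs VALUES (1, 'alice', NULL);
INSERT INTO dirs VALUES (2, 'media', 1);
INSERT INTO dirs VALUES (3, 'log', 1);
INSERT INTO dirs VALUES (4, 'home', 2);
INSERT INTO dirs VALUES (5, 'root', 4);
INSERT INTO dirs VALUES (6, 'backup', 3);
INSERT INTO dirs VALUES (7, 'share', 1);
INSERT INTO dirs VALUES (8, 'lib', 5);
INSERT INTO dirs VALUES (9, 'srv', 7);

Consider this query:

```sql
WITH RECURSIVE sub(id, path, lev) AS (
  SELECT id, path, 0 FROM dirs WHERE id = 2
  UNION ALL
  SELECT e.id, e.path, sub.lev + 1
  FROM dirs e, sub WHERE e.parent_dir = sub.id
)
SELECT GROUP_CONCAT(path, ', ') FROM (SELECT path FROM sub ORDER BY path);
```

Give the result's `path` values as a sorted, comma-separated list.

Base: id=2 (media) at lev 0.
Iteration 1: rows with parent_dir in {2} -> home (id 4, lev 1).
Iteration 2: rows with parent_dir in {4} -> root (id 5, lev 2).
Iteration 3: rows with parent_dir in {5} -> lib (id 8, lev 3).
Iteration 4: no rows with parent_dir in {8}; recursion stops.

home, lib, media, root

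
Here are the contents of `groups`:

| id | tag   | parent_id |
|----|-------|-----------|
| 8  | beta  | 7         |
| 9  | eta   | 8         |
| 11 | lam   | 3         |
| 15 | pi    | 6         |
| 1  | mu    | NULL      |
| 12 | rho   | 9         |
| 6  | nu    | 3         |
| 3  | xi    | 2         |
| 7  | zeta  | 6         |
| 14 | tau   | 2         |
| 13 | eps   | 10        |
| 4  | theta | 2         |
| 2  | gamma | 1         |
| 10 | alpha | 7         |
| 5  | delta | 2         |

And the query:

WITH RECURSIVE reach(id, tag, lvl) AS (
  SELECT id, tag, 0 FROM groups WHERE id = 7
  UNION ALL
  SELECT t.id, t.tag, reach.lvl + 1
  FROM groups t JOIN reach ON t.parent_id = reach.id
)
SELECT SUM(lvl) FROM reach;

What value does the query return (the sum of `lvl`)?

9

Base: id=7 (zeta) at lvl 0.
Iteration 1: rows with parent_id in {7} -> beta (id 8, lvl 1), alpha (id 10, lvl 1).
Iteration 2: rows with parent_id in {8,10} -> eta (id 9, lvl 2), eps (id 13, lvl 2).
Iteration 3: rows with parent_id in {9,13} -> rho (id 12, lvl 3).
Iteration 4: no rows with parent_id in {12}; recursion stops.
SUM(lvl) = 0 + 1 + 1 + 2 + 2 + 3 = 9.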